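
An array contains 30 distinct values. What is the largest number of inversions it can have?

A reversed (strictly descending) arrangement makes every pair an inversion, giving C(30, 2) inversions.
C(30, 2) = 30·29/2 = 435

435 inversions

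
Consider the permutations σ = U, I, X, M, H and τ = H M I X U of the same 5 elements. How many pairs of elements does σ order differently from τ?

Assign each item its position (1..5) in the first ordering, then rewrite the second ordering as that position sequence:
positions: U→1, I→2, X→3, M→4, H→5
second ordering as positions: [5, 4, 2, 3, 1]
Discordant pairs = inversions in this position sequence.
5: 4, 2, 3, 1 → 4
4: 2, 3, 1 → 3
2: 1 → 1
3: 1 → 1
1: 0
Total: 4 + 3 + 1 + 1 + 0 = 9

There are 9 discordant pairs.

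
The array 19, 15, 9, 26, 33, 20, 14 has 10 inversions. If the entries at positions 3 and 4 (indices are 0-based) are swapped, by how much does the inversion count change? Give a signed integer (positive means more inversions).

Positions 3 and 4 hold 26 and 33; after swapping, the array is [19, 15, 9, 33, 26, 20, 14].
Count, for each position, how many later elements it exceeds:
19 → 15, 9, 14 → 3
15 → 9, 14 → 2
9 → none → 0
33 → 26, 20, 14 → 3
26 → 20, 14 → 2
20 → 14 → 1
14 → none → 0
Sum: 3 + 2 + 0 + 3 + 2 + 1 + 0 = 11
Change: 11 − 10 = +1

+1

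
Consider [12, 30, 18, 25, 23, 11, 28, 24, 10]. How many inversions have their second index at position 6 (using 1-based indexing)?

5 such elements

The element at index 6 is 11.
Elements before it: 12, 30, 18, 25, 23
Those larger than 11: 12, 30, 18, 25, 23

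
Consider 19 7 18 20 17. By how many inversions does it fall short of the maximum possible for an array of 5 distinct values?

5 inversions short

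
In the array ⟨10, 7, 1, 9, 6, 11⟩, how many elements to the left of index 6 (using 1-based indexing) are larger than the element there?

The element at index 6 is 11.
Elements before it: 10, 7, 1, 9, 6
None of them are larger than 11.

0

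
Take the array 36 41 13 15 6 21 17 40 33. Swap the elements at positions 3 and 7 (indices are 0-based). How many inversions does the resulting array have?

Positions 3 and 7 hold 15 and 40; after swapping, the array is [36, 41, 13, 40, 6, 21, 17, 15, 33].
Sweep left to right; for each value list the smaller values that follow it:
36 → 13, 6, 21, 17, 15, 33 → 6
41 → 13, 40, 6, 21, 17, 15, 33 → 7
13 → 6 → 1
40 → 6, 21, 17, 15, 33 → 5
6 → none → 0
21 → 17, 15 → 2
17 → 15 → 1
15 → none → 0
33 → none → 0
Sum: 6 + 7 + 1 + 5 + 0 + 2 + 1 + 0 + 0 = 22

22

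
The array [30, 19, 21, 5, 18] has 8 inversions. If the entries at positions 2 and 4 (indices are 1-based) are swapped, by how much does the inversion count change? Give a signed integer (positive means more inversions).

-1

Positions 2 and 4 hold 19 and 5; after swapping, the array is [30, 5, 21, 19, 18].
Element-by-element contributions:
30: 4
5: 0
21: 2
19: 1
18: 0
Sum: 4 + 0 + 2 + 1 + 0 = 7
Change: 7 − 8 = -1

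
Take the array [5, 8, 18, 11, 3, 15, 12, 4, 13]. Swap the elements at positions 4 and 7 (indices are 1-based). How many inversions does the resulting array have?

There are 17 inversions.

Positions 4 and 7 hold 11 and 12; after swapping, the array is [5, 8, 18, 12, 3, 15, 11, 4, 13].
Element-by-element contributions:
5: 2
8: 2
18: 6
12: 3
3: 0
15: 3
11: 1
4: 0
13: 0
Sum: 2 + 2 + 6 + 3 + 0 + 3 + 1 + 0 + 0 = 17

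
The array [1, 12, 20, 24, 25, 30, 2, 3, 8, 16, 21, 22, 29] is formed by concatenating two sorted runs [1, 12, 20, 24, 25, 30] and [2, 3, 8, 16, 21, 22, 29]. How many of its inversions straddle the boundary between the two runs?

26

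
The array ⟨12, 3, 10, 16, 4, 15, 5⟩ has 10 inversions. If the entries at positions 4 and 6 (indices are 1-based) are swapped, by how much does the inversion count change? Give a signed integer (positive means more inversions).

-1

Positions 4 and 6 hold 16 and 15; after swapping, the array is [12, 3, 10, 15, 4, 16, 5].
For each element, count later entries that are smaller:
12 → 3, 10, 4, 5 → 4
3 → none → 0
10 → 4, 5 → 2
15 → 4, 5 → 2
4 → none → 0
16 → 5 → 1
5 → none → 0
Sum: 4 + 0 + 2 + 2 + 0 + 1 + 0 = 9
Change: 9 − 10 = -1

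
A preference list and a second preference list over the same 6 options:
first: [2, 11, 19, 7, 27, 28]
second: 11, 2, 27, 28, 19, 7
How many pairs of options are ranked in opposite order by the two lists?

Assign each item its position (1..6) in the first ordering, then rewrite the second ordering as that position sequence:
positions: 2→1, 11→2, 19→3, 7→4, 27→5, 28→6
second ordering as positions: [2, 1, 5, 6, 3, 4]
Discordant pairs = inversions in this position sequence.
2: 1 → 1
1: 0
5: 3, 4 → 2
6: 3, 4 → 2
3: 0
4: 0
Total: 1 + 0 + 2 + 2 + 0 + 0 = 5

5 pairs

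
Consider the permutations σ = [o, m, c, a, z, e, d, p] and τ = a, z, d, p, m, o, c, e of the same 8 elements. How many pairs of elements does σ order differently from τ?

15 discordant pairs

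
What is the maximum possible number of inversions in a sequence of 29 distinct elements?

A reversed (strictly descending) arrangement makes every pair an inversion, giving C(29, 2) inversions.
C(29, 2) = 29·28/2 = 406

There are 406 inversions.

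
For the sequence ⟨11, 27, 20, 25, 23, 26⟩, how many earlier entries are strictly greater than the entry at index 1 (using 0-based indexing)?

0

The element at index 1 is 27.
Elements before it: 11
None of them are larger than 27.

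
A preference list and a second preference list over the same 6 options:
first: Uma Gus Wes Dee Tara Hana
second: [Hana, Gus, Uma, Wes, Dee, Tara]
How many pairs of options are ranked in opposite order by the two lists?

Assign each item its position (1..6) in the first ordering, then rewrite the second ordering as that position sequence:
positions: Uma→1, Gus→2, Wes→3, Dee→4, Tara→5, Hana→6
second ordering as positions: [6, 2, 1, 3, 4, 5]
Discordant pairs = inversions in this position sequence.
6: 2, 1, 3, 4, 5 → 5
2: 1 → 1
1: 0
3: 0
4: 0
5: 0
Total: 5 + 1 + 0 + 0 + 0 + 0 = 6

6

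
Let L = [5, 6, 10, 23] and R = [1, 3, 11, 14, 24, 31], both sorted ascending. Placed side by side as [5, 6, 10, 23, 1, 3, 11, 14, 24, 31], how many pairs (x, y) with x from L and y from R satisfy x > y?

10 cross-inversions

Count, for every r in R, how many entries of L exceed r:
r = 1: 5, 6, 10, 23 → 4
r = 3: 5, 6, 10, 23 → 4
r = 11: 23 → 1
r = 14: 23 → 1
r = 24: none → 0
r = 31: none → 0
Cross-inversions: 4 + 4 + 1 + 1 + 0 + 0 = 10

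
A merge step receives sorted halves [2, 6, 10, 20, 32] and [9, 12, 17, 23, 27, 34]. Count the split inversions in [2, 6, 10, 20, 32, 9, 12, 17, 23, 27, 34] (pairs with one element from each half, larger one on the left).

For each element r of the right run, count left-run elements greater than r:
r = 9: 10, 20, 32 → 3
r = 12: 20, 32 → 2
r = 17: 20, 32 → 2
r = 23: 32 → 1
r = 27: 32 → 1
r = 34: none → 0
Cross-inversions: 3 + 2 + 2 + 1 + 1 + 0 = 9

Cross-inversions: 9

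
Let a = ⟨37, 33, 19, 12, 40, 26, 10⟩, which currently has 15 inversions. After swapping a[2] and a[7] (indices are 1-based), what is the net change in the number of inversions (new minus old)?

-7

Positions 2 and 7 hold 33 and 10; after swapping, the array is [37, 10, 19, 12, 40, 26, 33].
For each element, count later entries that are smaller:
37: 5
10: 0
19: 1
12: 0
40: 2
26: 0
33: 0
Sum: 5 + 0 + 1 + 0 + 2 + 0 + 0 = 8
Change: 8 − 15 = -7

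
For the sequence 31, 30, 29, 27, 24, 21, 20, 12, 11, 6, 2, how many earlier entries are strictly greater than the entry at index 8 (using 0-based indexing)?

8 such elements

The element at index 8 is 11.
Elements before it: 31, 30, 29, 27, 24, 21, 20, 12
Those larger than 11: 31, 30, 29, 27, 24, 21, 20, 12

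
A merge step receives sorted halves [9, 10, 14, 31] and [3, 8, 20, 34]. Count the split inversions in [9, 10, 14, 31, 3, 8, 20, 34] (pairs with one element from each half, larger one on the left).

For each element r of the right run, count left-run elements greater than r:
r = 3: 9, 10, 14, 31 → 4
r = 8: 9, 10, 14, 31 → 4
r = 20: 31 → 1
r = 34: none → 0
Cross-inversions: 4 + 4 + 1 + 0 = 9

9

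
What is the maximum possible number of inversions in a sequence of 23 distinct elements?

The maximum occurs when the array is in strictly decreasing order: every one of the C(23, 2) pairs is inverted.
C(23, 2) = 23·22/2 = 253

253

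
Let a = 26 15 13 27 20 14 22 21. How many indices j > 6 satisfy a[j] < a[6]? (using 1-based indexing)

The element at index 6 is 14.
Elements after it: 22, 21
None of them are smaller than 14.

0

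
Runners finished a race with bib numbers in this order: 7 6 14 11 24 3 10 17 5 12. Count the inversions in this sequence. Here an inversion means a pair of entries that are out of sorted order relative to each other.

Inversions: 21

Count, for each position, how many later elements it exceeds:
7: 3
6: 2
14: 5
11: 3
24: 5
3: 0
10: 1
17: 2
5: 0
12: 0
Sum: 3 + 2 + 5 + 3 + 5 + 0 + 1 + 2 + 0 + 0 = 21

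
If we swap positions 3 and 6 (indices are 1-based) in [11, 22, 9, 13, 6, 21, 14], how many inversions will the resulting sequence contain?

13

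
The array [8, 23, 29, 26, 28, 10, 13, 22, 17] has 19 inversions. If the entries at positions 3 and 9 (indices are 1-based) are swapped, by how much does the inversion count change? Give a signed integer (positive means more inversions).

-7

Positions 3 and 9 hold 29 and 17; after swapping, the array is [8, 23, 17, 26, 28, 10, 13, 22, 29].
Sweep left to right; for each value list the smaller values that follow it:
8: 0
23: 4
17: 2
26: 3
28: 3
10: 0
13: 0
22: 0
29: 0
Sum: 0 + 4 + 2 + 3 + 3 + 0 + 0 + 0 + 0 = 12
Change: 12 − 19 = -7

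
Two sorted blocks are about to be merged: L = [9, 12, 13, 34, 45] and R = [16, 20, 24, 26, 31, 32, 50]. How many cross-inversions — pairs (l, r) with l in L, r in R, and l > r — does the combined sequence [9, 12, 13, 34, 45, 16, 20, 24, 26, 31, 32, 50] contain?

Count, for every r in R, how many entries of L exceed r:
r = 16: 34, 45 → 2
r = 20: 34, 45 → 2
r = 24: 34, 45 → 2
r = 26: 34, 45 → 2
r = 31: 34, 45 → 2
r = 32: 34, 45 → 2
r = 50: none → 0
Cross-inversions: 2 + 2 + 2 + 2 + 2 + 2 + 0 = 12

12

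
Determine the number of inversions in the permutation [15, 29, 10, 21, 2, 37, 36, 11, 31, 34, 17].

23 inversions

Element-by-element contributions:
15 → 10, 2, 11 → 3
29 → 10, 21, 2, 11, 17 → 5
10 → 2 → 1
21 → 2, 11, 17 → 3
2 → none → 0
37 → 36, 11, 31, 34, 17 → 5
36 → 11, 31, 34, 17 → 4
11 → none → 0
31 → 17 → 1
34 → 17 → 1
17 → none → 0
Sum: 3 + 5 + 1 + 3 + 0 + 5 + 4 + 0 + 1 + 1 + 0 = 23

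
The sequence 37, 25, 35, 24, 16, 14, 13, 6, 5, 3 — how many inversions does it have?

44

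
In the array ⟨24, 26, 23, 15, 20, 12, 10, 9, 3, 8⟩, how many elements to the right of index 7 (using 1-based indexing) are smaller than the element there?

3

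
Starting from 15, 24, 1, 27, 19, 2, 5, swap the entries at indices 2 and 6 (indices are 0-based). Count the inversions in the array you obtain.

Positions 2 and 6 hold 1 and 5; after swapping, the array is [15, 24, 5, 27, 19, 2, 1].
Count, for each position, how many later elements it exceeds:
15: 3
24: 4
5: 2
27: 3
19: 2
2: 1
1: 0
Sum: 3 + 4 + 2 + 3 + 2 + 1 + 0 = 15

15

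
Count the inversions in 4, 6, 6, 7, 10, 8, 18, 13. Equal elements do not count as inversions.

Sweep left to right; for each value list the smaller values that follow it:
4: 0
6: 0
6: 0
7: 0
10: 1
8: 0
18: 1
13: 0
Sum: 0 + 0 + 0 + 0 + 1 + 0 + 1 + 0 = 2

There are 2 out-of-order pairs.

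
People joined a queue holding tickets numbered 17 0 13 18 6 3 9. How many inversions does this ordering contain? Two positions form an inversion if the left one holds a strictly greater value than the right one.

12

Sweep left to right; for each value list the smaller values that follow it:
17: 5
0: 0
13: 3
18: 3
6: 1
3: 0
9: 0
Sum: 5 + 0 + 3 + 3 + 1 + 0 + 0 = 12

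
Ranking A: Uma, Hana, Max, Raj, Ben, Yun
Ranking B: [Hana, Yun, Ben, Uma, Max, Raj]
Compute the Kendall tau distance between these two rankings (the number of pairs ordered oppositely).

Assign each item its position (1..6) in the first ordering, then rewrite the second ordering as that position sequence:
positions: Uma→1, Hana→2, Max→3, Raj→4, Ben→5, Yun→6
second ordering as positions: [2, 6, 5, 1, 3, 4]
Discordant pairs = inversions in this position sequence.
2: 1 → 1
6: 5, 1, 3, 4 → 4
5: 1, 3, 4 → 3
1: 0
3: 0
4: 0
Total: 1 + 4 + 3 + 0 + 0 + 0 = 8

8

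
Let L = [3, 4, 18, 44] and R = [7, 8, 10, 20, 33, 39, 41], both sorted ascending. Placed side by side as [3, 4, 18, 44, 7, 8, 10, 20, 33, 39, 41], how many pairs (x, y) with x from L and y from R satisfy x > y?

Count, for every r in R, how many entries of L exceed r:
r = 7: 18, 44 → 2
r = 8: 18, 44 → 2
r = 10: 18, 44 → 2
r = 20: 44 → 1
r = 33: 44 → 1
r = 39: 44 → 1
r = 41: 44 → 1
Cross-inversions: 2 + 2 + 2 + 1 + 1 + 1 + 1 = 10

10 split inversions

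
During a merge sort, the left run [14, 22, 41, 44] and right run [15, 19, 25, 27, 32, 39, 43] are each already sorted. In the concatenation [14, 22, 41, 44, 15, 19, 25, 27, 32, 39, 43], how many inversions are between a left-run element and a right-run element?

15

Take each right-half value and tally the left-half values above it:
r = 15: 22, 41, 44 → 3
r = 19: 22, 41, 44 → 3
r = 25: 41, 44 → 2
r = 27: 41, 44 → 2
r = 32: 41, 44 → 2
r = 39: 41, 44 → 2
r = 43: 44 → 1
Cross-inversions: 3 + 3 + 2 + 2 + 2 + 2 + 1 = 15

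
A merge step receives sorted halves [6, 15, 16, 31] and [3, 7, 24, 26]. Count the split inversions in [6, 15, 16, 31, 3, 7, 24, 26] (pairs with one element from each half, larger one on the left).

Take each right-half value and tally the left-half values above it:
r = 3: 6, 15, 16, 31 → 4
r = 7: 15, 16, 31 → 3
r = 24: 31 → 1
r = 26: 31 → 1
Cross-inversions: 4 + 3 + 1 + 1 = 9

9 split inversions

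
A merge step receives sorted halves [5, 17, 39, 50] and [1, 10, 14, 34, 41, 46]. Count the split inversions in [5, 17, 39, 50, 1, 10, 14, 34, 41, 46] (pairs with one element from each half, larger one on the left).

14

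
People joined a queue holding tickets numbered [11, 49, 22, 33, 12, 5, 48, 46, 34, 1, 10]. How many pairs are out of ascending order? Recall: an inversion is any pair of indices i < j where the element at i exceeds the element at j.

Sweep left to right; for each value list the smaller values that follow it:
11: 3
49: 9
22: 4
33: 4
12: 3
5: 1
48: 4
46: 3
34: 2
1: 0
10: 0
Sum: 3 + 9 + 4 + 4 + 3 + 1 + 4 + 3 + 2 + 0 + 0 = 33

33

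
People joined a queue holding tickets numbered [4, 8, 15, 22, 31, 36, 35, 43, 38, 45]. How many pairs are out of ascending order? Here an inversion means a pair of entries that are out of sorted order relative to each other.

2

For each element, count later entries that are smaller:
4: 0
8: 0
15: 0
22: 0
31: 0
36: 1
35: 0
43: 1
38: 0
45: 0
Sum: 0 + 0 + 0 + 0 + 0 + 1 + 0 + 1 + 0 + 0 = 2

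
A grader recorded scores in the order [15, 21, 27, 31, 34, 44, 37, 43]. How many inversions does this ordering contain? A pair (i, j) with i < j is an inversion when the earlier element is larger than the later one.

2 inversions

Count, for each position, how many later elements it exceeds:
15 → none → 0
21 → none → 0
27 → none → 0
31 → none → 0
34 → none → 0
44 → 37, 43 → 2
37 → none → 0
43 → none → 0
Sum: 0 + 0 + 0 + 0 + 0 + 2 + 0 + 0 = 2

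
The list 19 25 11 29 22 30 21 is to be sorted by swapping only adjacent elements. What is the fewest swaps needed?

8 swaps

Minimum adjacent swaps = number of inversions (each swap of adjacent out-of-order elements removes one inversion and no swap can remove more).
Count inversions — for each element, later elements that are smaller:
19: 11 → 1
25: 11, 22, 21 → 3
11: none → 0
29: 22, 21 → 2
22: 21 → 1
30: 21 → 1
21: none → 0
Total inversions: 1 + 3 + 0 + 2 + 1 + 1 + 0 = 8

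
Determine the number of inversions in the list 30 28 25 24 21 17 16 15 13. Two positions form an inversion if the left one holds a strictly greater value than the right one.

36

For each element, count later entries that are smaller:
30: 8
28: 7
25: 6
24: 5
21: 4
17: 3
16: 2
15: 1
13: 0
Sum: 8 + 7 + 6 + 5 + 4 + 3 + 2 + 1 + 0 = 36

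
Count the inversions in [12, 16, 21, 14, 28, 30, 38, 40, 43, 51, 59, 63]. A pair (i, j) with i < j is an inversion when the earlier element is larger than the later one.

Count, for each position, how many later elements it exceeds:
12 → none → 0
16 → 14 → 1
21 → 14 → 1
14 → none → 0
28 → none → 0
30 → none → 0
38 → none → 0
40 → none → 0
43 → none → 0
51 → none → 0
59 → none → 0
63 → none → 0
Sum: 0 + 1 + 1 + 0 + 0 + 0 + 0 + 0 + 0 + 0 + 0 + 0 = 2

2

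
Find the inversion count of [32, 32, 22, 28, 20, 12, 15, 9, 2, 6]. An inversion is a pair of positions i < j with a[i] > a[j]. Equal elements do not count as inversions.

Sweep left to right; for each value list the smaller values that follow it:
32 → 22, 28, 20, 12, 15, 9, 2, 6 → 8
32 → 22, 28, 20, 12, 15, 9, 2, 6 → 8
22 → 20, 12, 15, 9, 2, 6 → 6
28 → 20, 12, 15, 9, 2, 6 → 6
20 → 12, 15, 9, 2, 6 → 5
12 → 9, 2, 6 → 3
15 → 9, 2, 6 → 3
9 → 2, 6 → 2
2 → none → 0
6 → none → 0
Sum: 8 + 8 + 6 + 6 + 5 + 3 + 3 + 2 + 0 + 0 = 41

Inversions: 41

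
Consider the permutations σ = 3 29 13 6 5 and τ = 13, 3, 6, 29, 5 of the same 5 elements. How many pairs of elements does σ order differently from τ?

Assign each item its position (1..5) in the first ordering, then rewrite the second ordering as that position sequence:
positions: 3→1, 29→2, 13→3, 6→4, 5→5
second ordering as positions: [3, 1, 4, 2, 5]
Discordant pairs = inversions in this position sequence.
3: 1, 2 → 2
1: 0
4: 2 → 1
2: 0
5: 0
Total: 2 + 0 + 1 + 0 + 0 = 3

3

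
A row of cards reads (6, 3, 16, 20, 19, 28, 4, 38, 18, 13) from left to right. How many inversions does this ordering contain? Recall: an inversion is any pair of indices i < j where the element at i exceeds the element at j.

17

Sweep left to right; for each value list the smaller values that follow it:
6: 2
3: 0
16: 2
20: 4
19: 3
28: 3
4: 0
38: 2
18: 1
13: 0
Sum: 2 + 0 + 2 + 4 + 3 + 3 + 0 + 2 + 1 + 0 = 17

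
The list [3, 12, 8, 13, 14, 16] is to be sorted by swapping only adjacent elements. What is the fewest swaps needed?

Swaps: 1

The minimum number of adjacent swaps to sort an array equals its inversion count, since every such swap removes exactly one inversion.
Count inversions — for each element, later elements that are smaller:
3: none → 0
12: 8 → 1
8: none → 0
13: none → 0
14: none → 0
16: none → 0
Total inversions: 0 + 1 + 0 + 0 + 0 + 0 = 1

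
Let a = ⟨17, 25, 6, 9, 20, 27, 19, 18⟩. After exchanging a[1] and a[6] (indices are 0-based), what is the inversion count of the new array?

9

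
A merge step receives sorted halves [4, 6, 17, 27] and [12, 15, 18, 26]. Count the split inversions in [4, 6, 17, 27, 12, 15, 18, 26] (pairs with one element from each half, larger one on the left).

6 cross-inversions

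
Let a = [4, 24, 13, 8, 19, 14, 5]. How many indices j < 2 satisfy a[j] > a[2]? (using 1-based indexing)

The element at index 2 is 24.
Elements before it: 4
None of them are larger than 24.

0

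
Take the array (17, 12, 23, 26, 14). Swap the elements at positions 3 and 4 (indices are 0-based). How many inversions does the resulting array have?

Positions 3 and 4 hold 26 and 14; after swapping, the array is [17, 12, 23, 14, 26].
For each element, count later entries that are smaller:
17 → 12, 14 → 2
12 → none → 0
23 → 14 → 1
14 → none → 0
26 → none → 0
Sum: 2 + 0 + 1 + 0 + 0 = 3

3 inversions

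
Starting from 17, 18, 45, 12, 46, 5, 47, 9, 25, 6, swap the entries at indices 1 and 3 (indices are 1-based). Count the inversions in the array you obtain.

Inversions: 28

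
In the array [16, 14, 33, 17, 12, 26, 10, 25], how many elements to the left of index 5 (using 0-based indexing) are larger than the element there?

1 such element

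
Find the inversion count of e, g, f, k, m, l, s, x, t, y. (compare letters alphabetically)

3

Element-by-element contributions:
e: 0
g: 1
f: 0
k: 0
m: 1
l: 0
s: 0
x: 1
t: 0
y: 0
Sum: 0 + 1 + 0 + 0 + 1 + 0 + 0 + 1 + 0 + 0 = 3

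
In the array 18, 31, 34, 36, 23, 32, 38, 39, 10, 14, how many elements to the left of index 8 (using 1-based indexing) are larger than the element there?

The element at index 8 is 39.
Elements before it: 18, 31, 34, 36, 23, 32, 38
None of them are larger than 39.

0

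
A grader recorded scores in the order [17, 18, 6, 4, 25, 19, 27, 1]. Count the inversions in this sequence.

13 out-of-order pairs

Element-by-element contributions:
17 → 6, 4, 1 → 3
18 → 6, 4, 1 → 3
6 → 4, 1 → 2
4 → 1 → 1
25 → 19, 1 → 2
19 → 1 → 1
27 → 1 → 1
1 → none → 0
Sum: 3 + 3 + 2 + 1 + 2 + 1 + 1 + 0 = 13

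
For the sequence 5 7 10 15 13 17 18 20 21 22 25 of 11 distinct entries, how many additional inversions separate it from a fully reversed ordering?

Maximum inversions for 11 distinct elements is C(11, 2) = 11·10/2 = 55.
Current inversions — for each element, count later smaller elements:
5: 0
7: 0
10: 0
15: 1
13: 0
17: 0
18: 0
20: 0
21: 0
22: 0
25: 0
Current total: 0 + 0 + 0 + 1 + 0 + 0 + 0 + 0 + 0 + 0 + 0 = 1
Shortfall: 55 − 1 = 54

54 inversions short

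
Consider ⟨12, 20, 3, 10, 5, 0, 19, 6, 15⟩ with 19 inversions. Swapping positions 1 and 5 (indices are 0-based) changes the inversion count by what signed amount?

-7

Positions 1 and 5 hold 20 and 0; after swapping, the array is [12, 0, 3, 10, 5, 20, 19, 6, 15].
Count, for each position, how many later elements it exceeds:
12 → 0, 3, 10, 5, 6 → 5
0 → none → 0
3 → none → 0
10 → 5, 6 → 2
5 → none → 0
20 → 19, 6, 15 → 3
19 → 6, 15 → 2
6 → none → 0
15 → none → 0
Sum: 5 + 0 + 0 + 2 + 0 + 3 + 2 + 0 + 0 = 12
Change: 12 − 19 = -7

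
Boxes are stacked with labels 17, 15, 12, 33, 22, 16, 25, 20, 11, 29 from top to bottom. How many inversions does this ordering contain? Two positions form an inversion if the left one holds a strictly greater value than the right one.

There are 20 inversions.

Count, for each position, how many later elements it exceeds:
17 → 15, 12, 16, 11 → 4
15 → 12, 11 → 2
12 → 11 → 1
33 → 22, 16, 25, 20, 11, 29 → 6
22 → 16, 20, 11 → 3
16 → 11 → 1
25 → 20, 11 → 2
20 → 11 → 1
11 → none → 0
29 → none → 0
Sum: 4 + 2 + 1 + 6 + 3 + 1 + 2 + 1 + 0 + 0 = 20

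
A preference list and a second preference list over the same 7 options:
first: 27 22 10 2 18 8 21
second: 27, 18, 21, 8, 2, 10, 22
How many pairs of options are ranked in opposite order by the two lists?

Assign each item its position (1..7) in the first ordering, then rewrite the second ordering as that position sequence:
positions: 27→1, 22→2, 10→3, 2→4, 18→5, 8→6, 21→7
second ordering as positions: [1, 5, 7, 6, 4, 3, 2]
Discordant pairs = inversions in this position sequence.
1: 0
5: 4, 3, 2 → 3
7: 6, 4, 3, 2 → 4
6: 4, 3, 2 → 3
4: 3, 2 → 2
3: 2 → 1
2: 0
Total: 0 + 3 + 4 + 3 + 2 + 1 + 0 = 13

Pairs: 13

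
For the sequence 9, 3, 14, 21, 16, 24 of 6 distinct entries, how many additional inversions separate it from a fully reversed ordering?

13

Maximum inversions for 6 distinct elements is C(6, 2) = 6·5/2 = 15.
Current inversions — for each element, count later smaller elements:
9: 1
3: 0
14: 0
21: 1
16: 0
24: 0
Current total: 1 + 0 + 0 + 1 + 0 + 0 = 2
Shortfall: 15 − 2 = 13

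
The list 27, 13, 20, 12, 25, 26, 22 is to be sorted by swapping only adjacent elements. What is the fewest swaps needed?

10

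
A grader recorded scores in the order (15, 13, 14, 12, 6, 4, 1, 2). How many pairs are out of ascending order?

Sweep left to right; for each value list the smaller values that follow it:
15 → 13, 14, 12, 6, 4, 1, 2 → 7
13 → 12, 6, 4, 1, 2 → 5
14 → 12, 6, 4, 1, 2 → 5
12 → 6, 4, 1, 2 → 4
6 → 4, 1, 2 → 3
4 → 1, 2 → 2
1 → none → 0
2 → none → 0
Sum: 7 + 5 + 5 + 4 + 3 + 2 + 0 + 0 = 26

There are 26 inversions.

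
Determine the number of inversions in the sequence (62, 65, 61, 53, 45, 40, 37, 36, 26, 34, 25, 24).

64 inversions

For each element, count later entries that are smaller:
62 → 61, 53, 45, 40, 37, 36, 26, 34, 25, 24 → 10
65 → 61, 53, 45, 40, 37, 36, 26, 34, 25, 24 → 10
61 → 53, 45, 40, 37, 36, 26, 34, 25, 24 → 9
53 → 45, 40, 37, 36, 26, 34, 25, 24 → 8
45 → 40, 37, 36, 26, 34, 25, 24 → 7
40 → 37, 36, 26, 34, 25, 24 → 6
37 → 36, 26, 34, 25, 24 → 5
36 → 26, 34, 25, 24 → 4
26 → 25, 24 → 2
34 → 25, 24 → 2
25 → 24 → 1
24 → none → 0
Sum: 10 + 10 + 9 + 8 + 7 + 6 + 5 + 4 + 2 + 2 + 1 + 0 = 64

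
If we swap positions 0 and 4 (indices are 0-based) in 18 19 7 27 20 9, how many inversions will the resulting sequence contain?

10 inversions

Positions 0 and 4 hold 18 and 20; after swapping, the array is [20, 19, 7, 27, 18, 9].
For each element, count later entries that are smaller:
20: 4
19: 3
7: 0
27: 2
18: 1
9: 0
Sum: 4 + 3 + 0 + 2 + 1 + 0 = 10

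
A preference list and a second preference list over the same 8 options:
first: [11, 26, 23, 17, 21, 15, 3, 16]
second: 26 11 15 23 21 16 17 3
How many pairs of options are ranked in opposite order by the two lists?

7

Assign each item its position (1..8) in the first ordering, then rewrite the second ordering as that position sequence:
positions: 11→1, 26→2, 23→3, 17→4, 21→5, 15→6, 3→7, 16→8
second ordering as positions: [2, 1, 6, 3, 5, 8, 4, 7]
Discordant pairs = inversions in this position sequence.
2: 1 → 1
1: 0
6: 3, 5, 4 → 3
3: 0
5: 4 → 1
8: 4, 7 → 2
4: 0
7: 0
Total: 1 + 0 + 3 + 0 + 1 + 2 + 0 + 0 = 7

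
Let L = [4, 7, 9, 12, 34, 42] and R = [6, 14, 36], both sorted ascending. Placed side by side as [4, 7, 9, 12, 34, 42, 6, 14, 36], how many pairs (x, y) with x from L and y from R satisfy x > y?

For each element r of the right run, count left-run elements greater than r:
r = 6: 7, 9, 12, 34, 42 → 5
r = 14: 34, 42 → 2
r = 36: 42 → 1
Cross-inversions: 5 + 2 + 1 = 8

8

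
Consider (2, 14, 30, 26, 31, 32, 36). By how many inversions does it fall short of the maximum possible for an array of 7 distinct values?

Maximum inversions for 7 distinct elements is C(7, 2) = 7·6/2 = 21.
Current inversions — for each element, count later smaller elements:
2: 0
14: 0
30: 1
26: 0
31: 0
32: 0
36: 0
Current total: 0 + 0 + 1 + 0 + 0 + 0 + 0 = 1
Shortfall: 21 − 1 = 20

20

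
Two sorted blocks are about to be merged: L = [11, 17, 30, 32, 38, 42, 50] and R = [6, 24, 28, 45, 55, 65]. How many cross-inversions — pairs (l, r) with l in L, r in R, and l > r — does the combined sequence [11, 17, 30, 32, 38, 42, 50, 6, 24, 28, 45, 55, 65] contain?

18

Take each right-half value and tally the left-half values above it:
r = 6: 11, 17, 30, 32, 38, 42, 50 → 7
r = 24: 30, 32, 38, 42, 50 → 5
r = 28: 30, 32, 38, 42, 50 → 5
r = 45: 50 → 1
r = 55: none → 0
r = 65: none → 0
Cross-inversions: 7 + 5 + 5 + 1 + 0 + 0 = 18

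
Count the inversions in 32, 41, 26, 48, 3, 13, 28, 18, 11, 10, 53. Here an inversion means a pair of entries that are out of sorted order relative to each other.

Element-by-element contributions:
32: 7
41: 7
26: 5
48: 6
3: 0
13: 2
28: 3
18: 2
11: 1
10: 0
53: 0
Sum: 7 + 7 + 5 + 6 + 0 + 2 + 3 + 2 + 1 + 0 + 0 = 33

33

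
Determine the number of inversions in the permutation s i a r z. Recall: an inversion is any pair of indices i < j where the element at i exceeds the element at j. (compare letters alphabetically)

Element-by-element contributions:
s: 3
i: 1
a: 0
r: 0
z: 0
Sum: 3 + 1 + 0 + 0 + 0 = 4

4 inversions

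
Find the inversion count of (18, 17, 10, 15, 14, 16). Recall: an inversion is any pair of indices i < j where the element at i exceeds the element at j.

10

Count, for each position, how many later elements it exceeds:
18 → 17, 10, 15, 14, 16 → 5
17 → 10, 15, 14, 16 → 4
10 → none → 0
15 → 14 → 1
14 → none → 0
16 → none → 0
Sum: 5 + 4 + 0 + 1 + 0 + 0 = 10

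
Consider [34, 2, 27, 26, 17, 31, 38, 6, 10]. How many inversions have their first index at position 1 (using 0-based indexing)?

The element at index 1 is 2.
Elements after it: 27, 26, 17, 31, 38, 6, 10
None of them are smaller than 2.

0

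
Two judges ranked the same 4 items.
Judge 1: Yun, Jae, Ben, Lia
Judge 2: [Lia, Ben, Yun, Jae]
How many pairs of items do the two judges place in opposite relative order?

5

Assign each item its position (1..4) in the first ordering, then rewrite the second ordering as that position sequence:
positions: Yun→1, Jae→2, Ben→3, Lia→4
second ordering as positions: [4, 3, 1, 2]
Discordant pairs = inversions in this position sequence.
4: 3, 1, 2 → 3
3: 1, 2 → 2
1: 0
2: 0
Total: 3 + 2 + 0 + 0 = 5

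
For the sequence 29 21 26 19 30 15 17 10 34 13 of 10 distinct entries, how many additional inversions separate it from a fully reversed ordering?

Maximum inversions for 10 distinct elements is C(10, 2) = 10·9/2 = 45.
Current inversions — for each element, count later smaller elements:
29: 7
21: 5
26: 5
19: 4
30: 4
15: 2
17: 2
10: 0
34: 1
13: 0
Current total: 7 + 5 + 5 + 4 + 4 + 2 + 2 + 0 + 1 + 0 = 30
Shortfall: 45 − 30 = 15

15 inversions short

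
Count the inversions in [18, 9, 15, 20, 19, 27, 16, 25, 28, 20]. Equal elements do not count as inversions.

Element-by-element contributions:
18 → 9, 15, 16 → 3
9 → none → 0
15 → none → 0
20 → 19, 16 → 2
19 → 16 → 1
27 → 16, 25, 20 → 3
16 → none → 0
25 → 20 → 1
28 → 20 → 1
20 → none → 0
Sum: 3 + 0 + 0 + 2 + 1 + 3 + 0 + 1 + 1 + 0 = 11

11 out-of-order pairs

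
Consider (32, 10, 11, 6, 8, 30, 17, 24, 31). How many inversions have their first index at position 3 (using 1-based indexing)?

2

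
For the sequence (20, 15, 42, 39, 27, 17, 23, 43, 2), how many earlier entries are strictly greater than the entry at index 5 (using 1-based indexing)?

2 such elements

The element at index 5 is 27.
Elements before it: 20, 15, 42, 39
Those larger than 27: 42, 39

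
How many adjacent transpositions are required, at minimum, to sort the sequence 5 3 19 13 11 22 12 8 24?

The minimum number of adjacent swaps to sort an array equals its inversion count, since every such swap removes exactly one inversion.
Count inversions — for each element, later elements that are smaller:
5: 3 → 1
3: none → 0
19: 13, 11, 12, 8 → 4
13: 11, 12, 8 → 3
11: 8 → 1
22: 12, 8 → 2
12: 8 → 1
8: none → 0
24: none → 0
Total inversions: 1 + 0 + 4 + 3 + 1 + 2 + 1 + 0 + 0 = 12

There are 12 adjacent swaps.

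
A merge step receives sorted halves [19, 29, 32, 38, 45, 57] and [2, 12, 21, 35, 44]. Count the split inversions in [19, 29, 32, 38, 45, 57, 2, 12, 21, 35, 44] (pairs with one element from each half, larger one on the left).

22 cross-inversions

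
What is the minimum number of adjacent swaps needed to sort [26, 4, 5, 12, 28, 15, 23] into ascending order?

The minimum number of adjacent swaps to sort an array equals its inversion count, since every such swap removes exactly one inversion.
Count inversions — for each element, later elements that are smaller:
26: 4, 5, 12, 15, 23 → 5
4: none → 0
5: none → 0
12: none → 0
28: 15, 23 → 2
15: none → 0
23: none → 0
Total inversions: 5 + 0 + 0 + 0 + 2 + 0 + 0 = 7

7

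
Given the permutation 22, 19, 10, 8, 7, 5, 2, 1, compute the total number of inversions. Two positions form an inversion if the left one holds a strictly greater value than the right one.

28

Element-by-element contributions:
22: 7
19: 6
10: 5
8: 4
7: 3
5: 2
2: 1
1: 0
Sum: 7 + 6 + 5 + 4 + 3 + 2 + 1 + 0 = 28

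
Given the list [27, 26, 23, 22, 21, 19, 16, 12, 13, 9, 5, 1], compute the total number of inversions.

Element-by-element contributions:
27: 11
26: 10
23: 9
22: 8
21: 7
19: 6
16: 5
12: 3
13: 3
9: 2
5: 1
1: 0
Sum: 11 + 10 + 9 + 8 + 7 + 6 + 5 + 3 + 3 + 2 + 1 + 0 = 65

65 inversions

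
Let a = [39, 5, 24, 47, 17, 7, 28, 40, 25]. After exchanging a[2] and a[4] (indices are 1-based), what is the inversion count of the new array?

Positions 2 and 4 hold 5 and 47; after swapping, the array is [39, 47, 24, 5, 17, 7, 28, 40, 25].
Count, for each position, how many later elements it exceeds:
39 → 24, 5, 17, 7, 28, 25 → 6
47 → 24, 5, 17, 7, 28, 40, 25 → 7
24 → 5, 17, 7 → 3
5 → none → 0
17 → 7 → 1
7 → none → 0
28 → 25 → 1
40 → 25 → 1
25 → none → 0
Sum: 6 + 7 + 3 + 0 + 1 + 0 + 1 + 1 + 0 = 19

19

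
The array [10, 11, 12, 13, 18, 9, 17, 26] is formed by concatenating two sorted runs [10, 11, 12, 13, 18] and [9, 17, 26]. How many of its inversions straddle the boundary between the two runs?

6

Count, for every r in R, how many entries of L exceed r:
r = 9: 10, 11, 12, 13, 18 → 5
r = 17: 18 → 1
r = 26: none → 0
Cross-inversions: 5 + 1 + 0 = 6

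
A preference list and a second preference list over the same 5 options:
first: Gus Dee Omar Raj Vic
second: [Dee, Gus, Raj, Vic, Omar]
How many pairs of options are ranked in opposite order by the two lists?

Assign each item its position (1..5) in the first ordering, then rewrite the second ordering as that position sequence:
positions: Gus→1, Dee→2, Omar→3, Raj→4, Vic→5
second ordering as positions: [2, 1, 4, 5, 3]
Discordant pairs = inversions in this position sequence.
2: 1 → 1
1: 0
4: 3 → 1
5: 3 → 1
3: 0
Total: 1 + 0 + 1 + 1 + 0 = 3

3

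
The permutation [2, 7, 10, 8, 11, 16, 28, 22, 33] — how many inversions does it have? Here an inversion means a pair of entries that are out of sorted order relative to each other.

Count, for each position, how many later elements it exceeds:
2 → none → 0
7 → none → 0
10 → 8 → 1
8 → none → 0
11 → none → 0
16 → none → 0
28 → 22 → 1
22 → none → 0
33 → none → 0
Sum: 0 + 0 + 1 + 0 + 0 + 0 + 1 + 0 + 0 = 2

There are 2 out-of-order pairs.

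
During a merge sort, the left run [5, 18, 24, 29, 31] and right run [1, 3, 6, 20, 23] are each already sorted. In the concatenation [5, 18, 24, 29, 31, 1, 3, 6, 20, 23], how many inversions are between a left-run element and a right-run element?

Count, for every r in R, how many entries of L exceed r:
r = 1: 5, 18, 24, 29, 31 → 5
r = 3: 5, 18, 24, 29, 31 → 5
r = 6: 18, 24, 29, 31 → 4
r = 20: 24, 29, 31 → 3
r = 23: 24, 29, 31 → 3
Cross-inversions: 5 + 5 + 4 + 3 + 3 = 20

20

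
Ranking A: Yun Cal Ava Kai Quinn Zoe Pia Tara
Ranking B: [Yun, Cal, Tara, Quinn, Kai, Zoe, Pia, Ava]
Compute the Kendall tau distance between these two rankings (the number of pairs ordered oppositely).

10

Assign each item its position (1..8) in the first ordering, then rewrite the second ordering as that position sequence:
positions: Yun→1, Cal→2, Ava→3, Kai→4, Quinn→5, Zoe→6, Pia→7, Tara→8
second ordering as positions: [1, 2, 8, 5, 4, 6, 7, 3]
Discordant pairs = inversions in this position sequence.
1: 0
2: 0
8: 5, 4, 6, 7, 3 → 5
5: 4, 3 → 2
4: 3 → 1
6: 3 → 1
7: 3 → 1
3: 0
Total: 0 + 0 + 5 + 2 + 1 + 1 + 1 + 0 = 10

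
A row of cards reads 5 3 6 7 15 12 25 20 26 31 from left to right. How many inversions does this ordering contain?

Element-by-element contributions:
5 → 3 → 1
3 → none → 0
6 → none → 0
7 → none → 0
15 → 12 → 1
12 → none → 0
25 → 20 → 1
20 → none → 0
26 → none → 0
31 → none → 0
Sum: 1 + 0 + 0 + 0 + 1 + 0 + 1 + 0 + 0 + 0 = 3

3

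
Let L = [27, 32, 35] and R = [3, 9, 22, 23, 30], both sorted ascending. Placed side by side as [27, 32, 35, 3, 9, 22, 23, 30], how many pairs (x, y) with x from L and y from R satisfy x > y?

Take each right-half value and tally the left-half values above it:
r = 3: 27, 32, 35 → 3
r = 9: 27, 32, 35 → 3
r = 22: 27, 32, 35 → 3
r = 23: 27, 32, 35 → 3
r = 30: 32, 35 → 2
Cross-inversions: 3 + 3 + 3 + 3 + 2 = 14

Cross-inversions: 14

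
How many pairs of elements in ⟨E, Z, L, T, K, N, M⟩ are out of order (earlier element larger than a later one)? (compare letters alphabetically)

Listing every pair i<j with a[i]>a[j] (using 1-based positions):
(2,3): Z > L
(2,4): Z > T
(2,5): Z > K
(2,6): Z > N
(2,7): Z > M
(3,5): L > K
(4,5): T > K
(4,6): T > N
(4,7): T > M
(6,7): N > M
That's 10 pairs.

10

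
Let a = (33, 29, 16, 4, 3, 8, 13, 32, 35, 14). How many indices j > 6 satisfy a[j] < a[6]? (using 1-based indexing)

The element at index 6 is 8.
Elements after it: 13, 32, 35, 14
None of them are smaller than 8.

0 such elements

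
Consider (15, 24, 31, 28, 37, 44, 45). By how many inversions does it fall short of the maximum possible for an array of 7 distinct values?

Maximum inversions for 7 distinct elements is C(7, 2) = 7·6/2 = 21.
Current inversions — for each element, count later smaller elements:
15: 0
24: 0
31: 1
28: 0
37: 0
44: 0
45: 0
Current total: 0 + 0 + 1 + 0 + 0 + 0 + 0 = 1
Shortfall: 21 − 1 = 20

20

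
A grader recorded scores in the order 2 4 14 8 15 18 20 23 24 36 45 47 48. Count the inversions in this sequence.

1

Count, for each position, how many later elements it exceeds:
2 → none → 0
4 → none → 0
14 → 8 → 1
8 → none → 0
15 → none → 0
18 → none → 0
20 → none → 0
23 → none → 0
24 → none → 0
36 → none → 0
45 → none → 0
47 → none → 0
48 → none → 0
Sum: 0 + 0 + 1 + 0 + 0 + 0 + 0 + 0 + 0 + 0 + 0 + 0 + 0 = 1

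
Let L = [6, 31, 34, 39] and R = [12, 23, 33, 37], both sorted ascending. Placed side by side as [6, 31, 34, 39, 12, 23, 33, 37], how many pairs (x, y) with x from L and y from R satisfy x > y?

For each element r of the right run, count left-run elements greater than r:
r = 12: 31, 34, 39 → 3
r = 23: 31, 34, 39 → 3
r = 33: 34, 39 → 2
r = 37: 39 → 1
Cross-inversions: 3 + 3 + 2 + 1 = 9

There are 9 cross-inversions.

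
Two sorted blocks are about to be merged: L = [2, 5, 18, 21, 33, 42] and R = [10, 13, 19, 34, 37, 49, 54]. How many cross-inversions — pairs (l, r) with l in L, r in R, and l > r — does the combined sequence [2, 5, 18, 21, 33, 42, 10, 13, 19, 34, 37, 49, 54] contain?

13

Count, for every r in R, how many entries of L exceed r:
r = 10: 18, 21, 33, 42 → 4
r = 13: 18, 21, 33, 42 → 4
r = 19: 21, 33, 42 → 3
r = 34: 42 → 1
r = 37: 42 → 1
r = 49: none → 0
r = 54: none → 0
Cross-inversions: 4 + 4 + 3 + 1 + 1 + 0 + 0 = 13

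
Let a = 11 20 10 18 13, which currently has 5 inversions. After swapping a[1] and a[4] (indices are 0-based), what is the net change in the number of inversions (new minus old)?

-3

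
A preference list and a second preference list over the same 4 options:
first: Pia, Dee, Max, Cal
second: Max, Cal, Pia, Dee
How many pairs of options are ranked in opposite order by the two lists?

4 pairs

Assign each item its position (1..4) in the first ordering, then rewrite the second ordering as that position sequence:
positions: Pia→1, Dee→2, Max→3, Cal→4
second ordering as positions: [3, 4, 1, 2]
Discordant pairs = inversions in this position sequence.
3: 1, 2 → 2
4: 1, 2 → 2
1: 0
2: 0
Total: 2 + 2 + 0 + 0 = 4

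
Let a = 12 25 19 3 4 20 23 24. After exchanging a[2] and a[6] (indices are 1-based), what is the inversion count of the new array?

Positions 2 and 6 hold 25 and 20; after swapping, the array is [12, 20, 19, 3, 4, 25, 23, 24].
For each element, count later entries that are smaller:
12: 2
20: 3
19: 2
3: 0
4: 0
25: 2
23: 0
24: 0
Sum: 2 + 3 + 2 + 0 + 0 + 2 + 0 + 0 = 9

There are 9 inversions.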